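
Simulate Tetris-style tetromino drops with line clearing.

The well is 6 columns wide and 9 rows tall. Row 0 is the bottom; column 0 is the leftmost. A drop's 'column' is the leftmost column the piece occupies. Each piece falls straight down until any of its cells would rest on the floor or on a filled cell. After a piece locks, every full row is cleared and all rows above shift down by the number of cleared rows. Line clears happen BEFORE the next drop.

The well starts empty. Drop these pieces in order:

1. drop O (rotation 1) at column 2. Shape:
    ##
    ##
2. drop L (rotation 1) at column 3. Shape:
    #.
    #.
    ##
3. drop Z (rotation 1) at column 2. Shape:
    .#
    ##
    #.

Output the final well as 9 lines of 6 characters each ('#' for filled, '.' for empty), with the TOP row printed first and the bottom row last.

Answer: ......
......
...#..
..##..
..##..
...#..
...##.
..##..
..##..

Derivation:
Drop 1: O rot1 at col 2 lands with bottom-row=0; cleared 0 line(s) (total 0); column heights now [0 0 2 2 0 0], max=2
Drop 2: L rot1 at col 3 lands with bottom-row=2; cleared 0 line(s) (total 0); column heights now [0 0 2 5 3 0], max=5
Drop 3: Z rot1 at col 2 lands with bottom-row=4; cleared 0 line(s) (total 0); column heights now [0 0 6 7 3 0], max=7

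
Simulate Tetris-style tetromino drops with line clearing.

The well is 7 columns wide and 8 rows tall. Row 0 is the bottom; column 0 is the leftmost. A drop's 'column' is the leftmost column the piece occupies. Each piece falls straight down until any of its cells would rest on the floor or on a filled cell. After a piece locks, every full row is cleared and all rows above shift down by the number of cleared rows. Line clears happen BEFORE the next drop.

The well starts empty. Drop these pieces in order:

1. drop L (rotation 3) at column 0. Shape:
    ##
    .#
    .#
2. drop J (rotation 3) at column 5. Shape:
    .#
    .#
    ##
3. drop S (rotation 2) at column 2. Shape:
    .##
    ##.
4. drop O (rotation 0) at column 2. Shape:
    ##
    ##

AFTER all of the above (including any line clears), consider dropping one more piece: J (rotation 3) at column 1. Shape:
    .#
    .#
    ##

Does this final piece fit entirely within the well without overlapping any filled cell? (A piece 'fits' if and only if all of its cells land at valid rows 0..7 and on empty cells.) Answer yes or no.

Answer: yes

Derivation:
Drop 1: L rot3 at col 0 lands with bottom-row=0; cleared 0 line(s) (total 0); column heights now [3 3 0 0 0 0 0], max=3
Drop 2: J rot3 at col 5 lands with bottom-row=0; cleared 0 line(s) (total 0); column heights now [3 3 0 0 0 1 3], max=3
Drop 3: S rot2 at col 2 lands with bottom-row=0; cleared 0 line(s) (total 0); column heights now [3 3 1 2 2 1 3], max=3
Drop 4: O rot0 at col 2 lands with bottom-row=2; cleared 0 line(s) (total 0); column heights now [3 3 4 4 2 1 3], max=4
Test piece J rot3 at col 1 (width 2): heights before test = [3 3 4 4 2 1 3]; fits = True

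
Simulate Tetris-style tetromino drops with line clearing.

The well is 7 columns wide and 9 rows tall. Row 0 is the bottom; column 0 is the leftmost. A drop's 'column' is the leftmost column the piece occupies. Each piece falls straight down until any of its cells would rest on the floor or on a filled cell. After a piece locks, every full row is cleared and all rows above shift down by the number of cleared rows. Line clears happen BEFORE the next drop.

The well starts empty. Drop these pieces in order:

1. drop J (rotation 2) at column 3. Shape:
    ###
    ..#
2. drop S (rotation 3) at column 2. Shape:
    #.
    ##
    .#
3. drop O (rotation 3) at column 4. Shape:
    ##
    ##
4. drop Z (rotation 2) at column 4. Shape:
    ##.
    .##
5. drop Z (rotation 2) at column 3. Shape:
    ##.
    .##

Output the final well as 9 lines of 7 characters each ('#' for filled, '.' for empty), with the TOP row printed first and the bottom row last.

Answer: .......
...##..
....##.
....##.
..#..##
..####.
...###.
...###.
.....#.

Derivation:
Drop 1: J rot2 at col 3 lands with bottom-row=0; cleared 0 line(s) (total 0); column heights now [0 0 0 2 2 2 0], max=2
Drop 2: S rot3 at col 2 lands with bottom-row=2; cleared 0 line(s) (total 0); column heights now [0 0 5 4 2 2 0], max=5
Drop 3: O rot3 at col 4 lands with bottom-row=2; cleared 0 line(s) (total 0); column heights now [0 0 5 4 4 4 0], max=5
Drop 4: Z rot2 at col 4 lands with bottom-row=4; cleared 0 line(s) (total 0); column heights now [0 0 5 4 6 6 5], max=6
Drop 5: Z rot2 at col 3 lands with bottom-row=6; cleared 0 line(s) (total 0); column heights now [0 0 5 8 8 7 5], max=8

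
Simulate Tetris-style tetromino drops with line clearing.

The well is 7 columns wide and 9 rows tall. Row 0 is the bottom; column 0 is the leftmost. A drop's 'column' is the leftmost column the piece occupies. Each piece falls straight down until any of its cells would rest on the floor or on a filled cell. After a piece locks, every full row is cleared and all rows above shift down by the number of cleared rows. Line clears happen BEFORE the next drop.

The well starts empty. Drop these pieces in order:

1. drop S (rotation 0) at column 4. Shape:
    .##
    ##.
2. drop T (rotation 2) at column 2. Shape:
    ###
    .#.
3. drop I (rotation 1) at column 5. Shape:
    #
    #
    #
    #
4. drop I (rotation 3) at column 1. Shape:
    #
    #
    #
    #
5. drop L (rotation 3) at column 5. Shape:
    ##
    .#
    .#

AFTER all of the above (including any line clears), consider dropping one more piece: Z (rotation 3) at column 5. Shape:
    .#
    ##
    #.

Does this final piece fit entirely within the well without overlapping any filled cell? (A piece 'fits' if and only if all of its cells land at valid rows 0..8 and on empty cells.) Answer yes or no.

Answer: no

Derivation:
Drop 1: S rot0 at col 4 lands with bottom-row=0; cleared 0 line(s) (total 0); column heights now [0 0 0 0 1 2 2], max=2
Drop 2: T rot2 at col 2 lands with bottom-row=0; cleared 0 line(s) (total 0); column heights now [0 0 2 2 2 2 2], max=2
Drop 3: I rot1 at col 5 lands with bottom-row=2; cleared 0 line(s) (total 0); column heights now [0 0 2 2 2 6 2], max=6
Drop 4: I rot3 at col 1 lands with bottom-row=0; cleared 0 line(s) (total 0); column heights now [0 4 2 2 2 6 2], max=6
Drop 5: L rot3 at col 5 lands with bottom-row=4; cleared 0 line(s) (total 0); column heights now [0 4 2 2 2 7 7], max=7
Test piece Z rot3 at col 5 (width 2): heights before test = [0 4 2 2 2 7 7]; fits = False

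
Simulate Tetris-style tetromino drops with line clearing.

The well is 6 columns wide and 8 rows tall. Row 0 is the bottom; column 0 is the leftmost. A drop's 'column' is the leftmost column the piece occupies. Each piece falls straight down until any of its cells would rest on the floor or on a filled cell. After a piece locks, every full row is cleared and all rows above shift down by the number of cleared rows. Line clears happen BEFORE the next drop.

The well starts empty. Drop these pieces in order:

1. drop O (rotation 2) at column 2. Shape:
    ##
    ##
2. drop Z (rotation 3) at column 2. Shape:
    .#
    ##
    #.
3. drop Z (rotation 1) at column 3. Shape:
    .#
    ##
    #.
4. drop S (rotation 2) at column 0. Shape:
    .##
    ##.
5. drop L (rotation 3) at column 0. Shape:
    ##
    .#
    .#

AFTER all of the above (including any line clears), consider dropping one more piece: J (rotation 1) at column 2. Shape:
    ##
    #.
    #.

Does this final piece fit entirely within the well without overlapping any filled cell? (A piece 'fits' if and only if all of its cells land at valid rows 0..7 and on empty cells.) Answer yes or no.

Answer: yes

Derivation:
Drop 1: O rot2 at col 2 lands with bottom-row=0; cleared 0 line(s) (total 0); column heights now [0 0 2 2 0 0], max=2
Drop 2: Z rot3 at col 2 lands with bottom-row=2; cleared 0 line(s) (total 0); column heights now [0 0 4 5 0 0], max=5
Drop 3: Z rot1 at col 3 lands with bottom-row=5; cleared 0 line(s) (total 0); column heights now [0 0 4 7 8 0], max=8
Drop 4: S rot2 at col 0 lands with bottom-row=3; cleared 0 line(s) (total 0); column heights now [4 5 5 7 8 0], max=8
Drop 5: L rot3 at col 0 lands with bottom-row=5; cleared 0 line(s) (total 0); column heights now [8 8 5 7 8 0], max=8
Test piece J rot1 at col 2 (width 2): heights before test = [8 8 5 7 8 0]; fits = True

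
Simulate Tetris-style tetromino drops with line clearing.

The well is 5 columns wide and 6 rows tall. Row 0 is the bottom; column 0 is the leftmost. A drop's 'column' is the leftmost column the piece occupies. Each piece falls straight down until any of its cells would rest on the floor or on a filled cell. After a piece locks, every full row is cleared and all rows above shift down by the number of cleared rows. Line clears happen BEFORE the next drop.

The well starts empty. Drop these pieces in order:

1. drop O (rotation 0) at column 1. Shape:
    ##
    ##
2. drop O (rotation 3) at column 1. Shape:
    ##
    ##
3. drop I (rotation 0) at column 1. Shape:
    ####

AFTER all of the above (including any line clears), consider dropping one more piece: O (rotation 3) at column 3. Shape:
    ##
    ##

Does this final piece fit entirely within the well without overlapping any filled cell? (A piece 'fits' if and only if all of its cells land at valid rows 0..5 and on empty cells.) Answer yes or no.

Answer: no

Derivation:
Drop 1: O rot0 at col 1 lands with bottom-row=0; cleared 0 line(s) (total 0); column heights now [0 2 2 0 0], max=2
Drop 2: O rot3 at col 1 lands with bottom-row=2; cleared 0 line(s) (total 0); column heights now [0 4 4 0 0], max=4
Drop 3: I rot0 at col 1 lands with bottom-row=4; cleared 0 line(s) (total 0); column heights now [0 5 5 5 5], max=5
Test piece O rot3 at col 3 (width 2): heights before test = [0 5 5 5 5]; fits = False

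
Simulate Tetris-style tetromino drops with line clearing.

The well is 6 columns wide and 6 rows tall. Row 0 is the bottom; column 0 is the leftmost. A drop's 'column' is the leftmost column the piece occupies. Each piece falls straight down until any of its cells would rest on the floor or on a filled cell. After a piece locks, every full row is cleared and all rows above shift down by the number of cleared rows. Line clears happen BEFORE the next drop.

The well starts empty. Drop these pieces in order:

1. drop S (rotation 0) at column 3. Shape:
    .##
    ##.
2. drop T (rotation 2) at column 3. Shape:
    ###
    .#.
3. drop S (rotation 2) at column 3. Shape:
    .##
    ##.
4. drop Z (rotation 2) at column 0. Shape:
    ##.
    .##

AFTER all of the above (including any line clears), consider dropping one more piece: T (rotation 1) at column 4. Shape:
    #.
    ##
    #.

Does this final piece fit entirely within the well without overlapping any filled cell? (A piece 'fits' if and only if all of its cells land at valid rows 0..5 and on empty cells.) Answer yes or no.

Drop 1: S rot0 at col 3 lands with bottom-row=0; cleared 0 line(s) (total 0); column heights now [0 0 0 1 2 2], max=2
Drop 2: T rot2 at col 3 lands with bottom-row=2; cleared 0 line(s) (total 0); column heights now [0 0 0 4 4 4], max=4
Drop 3: S rot2 at col 3 lands with bottom-row=4; cleared 0 line(s) (total 0); column heights now [0 0 0 5 6 6], max=6
Drop 4: Z rot2 at col 0 lands with bottom-row=0; cleared 0 line(s) (total 0); column heights now [2 2 1 5 6 6], max=6
Test piece T rot1 at col 4 (width 2): heights before test = [2 2 1 5 6 6]; fits = False

Answer: no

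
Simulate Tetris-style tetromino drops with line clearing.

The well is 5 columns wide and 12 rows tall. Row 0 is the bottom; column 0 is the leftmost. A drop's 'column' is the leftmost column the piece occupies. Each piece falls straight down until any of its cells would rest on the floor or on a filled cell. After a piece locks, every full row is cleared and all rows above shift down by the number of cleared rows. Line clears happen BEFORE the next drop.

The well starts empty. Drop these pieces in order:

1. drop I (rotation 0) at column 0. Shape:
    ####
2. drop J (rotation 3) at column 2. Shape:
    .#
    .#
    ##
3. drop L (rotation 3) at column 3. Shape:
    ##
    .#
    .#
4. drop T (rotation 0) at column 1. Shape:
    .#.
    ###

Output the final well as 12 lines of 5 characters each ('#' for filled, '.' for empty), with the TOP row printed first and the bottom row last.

Answer: .....
.....
.....
.....
.....
..#..
.###.
...##
...##
...##
..##.
####.

Derivation:
Drop 1: I rot0 at col 0 lands with bottom-row=0; cleared 0 line(s) (total 0); column heights now [1 1 1 1 0], max=1
Drop 2: J rot3 at col 2 lands with bottom-row=1; cleared 0 line(s) (total 0); column heights now [1 1 2 4 0], max=4
Drop 3: L rot3 at col 3 lands with bottom-row=2; cleared 0 line(s) (total 0); column heights now [1 1 2 5 5], max=5
Drop 4: T rot0 at col 1 lands with bottom-row=5; cleared 0 line(s) (total 0); column heights now [1 6 7 6 5], max=7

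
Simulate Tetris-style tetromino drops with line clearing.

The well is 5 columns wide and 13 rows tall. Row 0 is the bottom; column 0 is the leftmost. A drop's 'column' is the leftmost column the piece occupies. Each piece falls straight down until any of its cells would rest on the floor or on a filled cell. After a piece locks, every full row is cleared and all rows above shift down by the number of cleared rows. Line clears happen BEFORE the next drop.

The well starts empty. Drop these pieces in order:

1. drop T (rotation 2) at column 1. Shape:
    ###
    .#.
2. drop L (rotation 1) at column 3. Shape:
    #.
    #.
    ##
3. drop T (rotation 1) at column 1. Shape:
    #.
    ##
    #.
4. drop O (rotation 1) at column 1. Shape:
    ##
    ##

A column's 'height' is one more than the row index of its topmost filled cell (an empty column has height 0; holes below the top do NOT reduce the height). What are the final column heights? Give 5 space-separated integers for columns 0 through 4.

Drop 1: T rot2 at col 1 lands with bottom-row=0; cleared 0 line(s) (total 0); column heights now [0 2 2 2 0], max=2
Drop 2: L rot1 at col 3 lands with bottom-row=2; cleared 0 line(s) (total 0); column heights now [0 2 2 5 3], max=5
Drop 3: T rot1 at col 1 lands with bottom-row=2; cleared 0 line(s) (total 0); column heights now [0 5 4 5 3], max=5
Drop 4: O rot1 at col 1 lands with bottom-row=5; cleared 0 line(s) (total 0); column heights now [0 7 7 5 3], max=7

Answer: 0 7 7 5 3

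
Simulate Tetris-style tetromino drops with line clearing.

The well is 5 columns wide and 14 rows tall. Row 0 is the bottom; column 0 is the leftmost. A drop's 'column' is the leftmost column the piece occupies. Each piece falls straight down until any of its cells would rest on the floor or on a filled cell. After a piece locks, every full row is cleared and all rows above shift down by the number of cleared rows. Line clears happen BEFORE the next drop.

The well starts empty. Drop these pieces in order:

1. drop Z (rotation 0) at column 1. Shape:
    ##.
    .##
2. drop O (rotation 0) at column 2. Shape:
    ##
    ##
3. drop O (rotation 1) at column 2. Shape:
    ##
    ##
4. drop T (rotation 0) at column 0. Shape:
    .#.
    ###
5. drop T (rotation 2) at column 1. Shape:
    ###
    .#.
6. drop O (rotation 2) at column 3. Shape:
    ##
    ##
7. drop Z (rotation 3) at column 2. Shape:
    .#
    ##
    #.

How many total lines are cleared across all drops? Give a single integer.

Answer: 0

Derivation:
Drop 1: Z rot0 at col 1 lands with bottom-row=0; cleared 0 line(s) (total 0); column heights now [0 2 2 1 0], max=2
Drop 2: O rot0 at col 2 lands with bottom-row=2; cleared 0 line(s) (total 0); column heights now [0 2 4 4 0], max=4
Drop 3: O rot1 at col 2 lands with bottom-row=4; cleared 0 line(s) (total 0); column heights now [0 2 6 6 0], max=6
Drop 4: T rot0 at col 0 lands with bottom-row=6; cleared 0 line(s) (total 0); column heights now [7 8 7 6 0], max=8
Drop 5: T rot2 at col 1 lands with bottom-row=7; cleared 0 line(s) (total 0); column heights now [7 9 9 9 0], max=9
Drop 6: O rot2 at col 3 lands with bottom-row=9; cleared 0 line(s) (total 0); column heights now [7 9 9 11 11], max=11
Drop 7: Z rot3 at col 2 lands with bottom-row=10; cleared 0 line(s) (total 0); column heights now [7 9 12 13 11], max=13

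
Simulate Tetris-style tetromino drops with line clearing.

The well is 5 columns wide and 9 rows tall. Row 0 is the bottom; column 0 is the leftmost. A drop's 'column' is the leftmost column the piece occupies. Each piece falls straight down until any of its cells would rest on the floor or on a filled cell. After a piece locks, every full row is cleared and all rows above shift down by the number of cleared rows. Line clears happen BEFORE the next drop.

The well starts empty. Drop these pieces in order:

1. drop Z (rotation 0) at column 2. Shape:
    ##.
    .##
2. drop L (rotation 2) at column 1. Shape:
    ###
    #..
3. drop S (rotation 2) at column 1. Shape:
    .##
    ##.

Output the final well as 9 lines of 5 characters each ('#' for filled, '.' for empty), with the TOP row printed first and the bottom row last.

Drop 1: Z rot0 at col 2 lands with bottom-row=0; cleared 0 line(s) (total 0); column heights now [0 0 2 2 1], max=2
Drop 2: L rot2 at col 1 lands with bottom-row=1; cleared 0 line(s) (total 0); column heights now [0 3 3 3 1], max=3
Drop 3: S rot2 at col 1 lands with bottom-row=3; cleared 0 line(s) (total 0); column heights now [0 4 5 5 1], max=5

Answer: .....
.....
.....
.....
..##.
.##..
.###.
.###.
...##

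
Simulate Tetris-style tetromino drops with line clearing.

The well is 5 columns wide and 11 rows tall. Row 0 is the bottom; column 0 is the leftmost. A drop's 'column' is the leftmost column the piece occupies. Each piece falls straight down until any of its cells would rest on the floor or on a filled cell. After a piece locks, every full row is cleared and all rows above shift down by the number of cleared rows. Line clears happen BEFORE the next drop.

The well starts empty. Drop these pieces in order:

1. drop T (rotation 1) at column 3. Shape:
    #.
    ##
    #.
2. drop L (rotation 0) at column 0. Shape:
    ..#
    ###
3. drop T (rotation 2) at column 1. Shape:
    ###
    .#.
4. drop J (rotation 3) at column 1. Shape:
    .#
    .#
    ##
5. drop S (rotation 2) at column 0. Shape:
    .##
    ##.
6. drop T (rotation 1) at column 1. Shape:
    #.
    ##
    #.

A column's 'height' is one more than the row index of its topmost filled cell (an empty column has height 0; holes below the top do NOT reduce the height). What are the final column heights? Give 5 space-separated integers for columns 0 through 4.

Drop 1: T rot1 at col 3 lands with bottom-row=0; cleared 0 line(s) (total 0); column heights now [0 0 0 3 2], max=3
Drop 2: L rot0 at col 0 lands with bottom-row=0; cleared 0 line(s) (total 0); column heights now [1 1 2 3 2], max=3
Drop 3: T rot2 at col 1 lands with bottom-row=2; cleared 0 line(s) (total 0); column heights now [1 4 4 4 2], max=4
Drop 4: J rot3 at col 1 lands with bottom-row=4; cleared 0 line(s) (total 0); column heights now [1 5 7 4 2], max=7
Drop 5: S rot2 at col 0 lands with bottom-row=6; cleared 0 line(s) (total 0); column heights now [7 8 8 4 2], max=8
Drop 6: T rot1 at col 1 lands with bottom-row=8; cleared 0 line(s) (total 0); column heights now [7 11 10 4 2], max=11

Answer: 7 11 10 4 2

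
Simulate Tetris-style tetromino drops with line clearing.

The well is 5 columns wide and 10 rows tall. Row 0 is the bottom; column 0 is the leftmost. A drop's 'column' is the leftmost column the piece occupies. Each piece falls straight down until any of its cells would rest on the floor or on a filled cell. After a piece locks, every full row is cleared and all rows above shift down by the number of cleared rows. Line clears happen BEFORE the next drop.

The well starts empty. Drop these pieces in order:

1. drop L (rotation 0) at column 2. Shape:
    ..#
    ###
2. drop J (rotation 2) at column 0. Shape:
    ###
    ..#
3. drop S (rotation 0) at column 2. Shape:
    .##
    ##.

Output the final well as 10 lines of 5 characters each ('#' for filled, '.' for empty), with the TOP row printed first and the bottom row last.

Answer: .....
.....
.....
.....
.....
...##
..##.
###..
..#.#
..###

Derivation:
Drop 1: L rot0 at col 2 lands with bottom-row=0; cleared 0 line(s) (total 0); column heights now [0 0 1 1 2], max=2
Drop 2: J rot2 at col 0 lands with bottom-row=1; cleared 0 line(s) (total 0); column heights now [3 3 3 1 2], max=3
Drop 3: S rot0 at col 2 lands with bottom-row=3; cleared 0 line(s) (total 0); column heights now [3 3 4 5 5], max=5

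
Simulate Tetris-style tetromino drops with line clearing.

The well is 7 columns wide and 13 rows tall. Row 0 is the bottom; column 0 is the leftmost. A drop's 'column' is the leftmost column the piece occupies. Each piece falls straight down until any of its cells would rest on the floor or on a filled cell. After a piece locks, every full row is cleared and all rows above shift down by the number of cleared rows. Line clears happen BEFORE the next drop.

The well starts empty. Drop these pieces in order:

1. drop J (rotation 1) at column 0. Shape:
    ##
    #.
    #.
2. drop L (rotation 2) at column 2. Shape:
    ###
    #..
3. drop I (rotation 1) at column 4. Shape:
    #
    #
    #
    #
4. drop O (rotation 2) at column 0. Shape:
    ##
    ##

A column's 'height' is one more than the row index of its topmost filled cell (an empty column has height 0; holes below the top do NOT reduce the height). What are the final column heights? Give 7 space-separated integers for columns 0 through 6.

Drop 1: J rot1 at col 0 lands with bottom-row=0; cleared 0 line(s) (total 0); column heights now [3 3 0 0 0 0 0], max=3
Drop 2: L rot2 at col 2 lands with bottom-row=0; cleared 0 line(s) (total 0); column heights now [3 3 2 2 2 0 0], max=3
Drop 3: I rot1 at col 4 lands with bottom-row=2; cleared 0 line(s) (total 0); column heights now [3 3 2 2 6 0 0], max=6
Drop 4: O rot2 at col 0 lands with bottom-row=3; cleared 0 line(s) (total 0); column heights now [5 5 2 2 6 0 0], max=6

Answer: 5 5 2 2 6 0 0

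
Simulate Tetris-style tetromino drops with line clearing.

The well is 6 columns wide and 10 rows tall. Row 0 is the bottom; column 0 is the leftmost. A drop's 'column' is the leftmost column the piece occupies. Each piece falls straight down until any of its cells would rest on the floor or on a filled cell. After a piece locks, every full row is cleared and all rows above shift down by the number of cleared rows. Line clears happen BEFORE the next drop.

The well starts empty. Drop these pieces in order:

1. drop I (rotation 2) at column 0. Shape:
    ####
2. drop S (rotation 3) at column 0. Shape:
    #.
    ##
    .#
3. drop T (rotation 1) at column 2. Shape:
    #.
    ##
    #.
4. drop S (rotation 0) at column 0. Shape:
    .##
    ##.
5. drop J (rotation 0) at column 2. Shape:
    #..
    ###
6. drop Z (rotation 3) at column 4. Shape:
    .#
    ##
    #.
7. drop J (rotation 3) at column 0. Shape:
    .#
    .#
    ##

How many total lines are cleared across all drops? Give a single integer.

Drop 1: I rot2 at col 0 lands with bottom-row=0; cleared 0 line(s) (total 0); column heights now [1 1 1 1 0 0], max=1
Drop 2: S rot3 at col 0 lands with bottom-row=1; cleared 0 line(s) (total 0); column heights now [4 3 1 1 0 0], max=4
Drop 3: T rot1 at col 2 lands with bottom-row=1; cleared 0 line(s) (total 0); column heights now [4 3 4 3 0 0], max=4
Drop 4: S rot0 at col 0 lands with bottom-row=4; cleared 0 line(s) (total 0); column heights now [5 6 6 3 0 0], max=6
Drop 5: J rot0 at col 2 lands with bottom-row=6; cleared 0 line(s) (total 0); column heights now [5 6 8 7 7 0], max=8
Drop 6: Z rot3 at col 4 lands with bottom-row=7; cleared 0 line(s) (total 0); column heights now [5 6 8 7 9 10], max=10
Drop 7: J rot3 at col 0 lands with bottom-row=6; cleared 0 line(s) (total 0); column heights now [7 9 8 7 9 10], max=10

Answer: 0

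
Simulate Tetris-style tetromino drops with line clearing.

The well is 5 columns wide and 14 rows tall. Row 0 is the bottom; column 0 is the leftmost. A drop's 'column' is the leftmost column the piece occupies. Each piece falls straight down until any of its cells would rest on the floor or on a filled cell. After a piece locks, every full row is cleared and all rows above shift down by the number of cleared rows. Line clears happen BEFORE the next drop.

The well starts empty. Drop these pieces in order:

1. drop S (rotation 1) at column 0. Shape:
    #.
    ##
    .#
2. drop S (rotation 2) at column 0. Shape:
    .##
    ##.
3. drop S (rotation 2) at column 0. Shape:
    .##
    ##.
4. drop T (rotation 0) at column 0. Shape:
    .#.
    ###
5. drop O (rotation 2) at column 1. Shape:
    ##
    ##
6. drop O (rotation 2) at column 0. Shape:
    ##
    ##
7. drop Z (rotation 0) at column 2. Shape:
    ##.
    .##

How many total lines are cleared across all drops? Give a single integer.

Answer: 0

Derivation:
Drop 1: S rot1 at col 0 lands with bottom-row=0; cleared 0 line(s) (total 0); column heights now [3 2 0 0 0], max=3
Drop 2: S rot2 at col 0 lands with bottom-row=3; cleared 0 line(s) (total 0); column heights now [4 5 5 0 0], max=5
Drop 3: S rot2 at col 0 lands with bottom-row=5; cleared 0 line(s) (total 0); column heights now [6 7 7 0 0], max=7
Drop 4: T rot0 at col 0 lands with bottom-row=7; cleared 0 line(s) (total 0); column heights now [8 9 8 0 0], max=9
Drop 5: O rot2 at col 1 lands with bottom-row=9; cleared 0 line(s) (total 0); column heights now [8 11 11 0 0], max=11
Drop 6: O rot2 at col 0 lands with bottom-row=11; cleared 0 line(s) (total 0); column heights now [13 13 11 0 0], max=13
Drop 7: Z rot0 at col 2 lands with bottom-row=10; cleared 0 line(s) (total 0); column heights now [13 13 12 12 11], max=13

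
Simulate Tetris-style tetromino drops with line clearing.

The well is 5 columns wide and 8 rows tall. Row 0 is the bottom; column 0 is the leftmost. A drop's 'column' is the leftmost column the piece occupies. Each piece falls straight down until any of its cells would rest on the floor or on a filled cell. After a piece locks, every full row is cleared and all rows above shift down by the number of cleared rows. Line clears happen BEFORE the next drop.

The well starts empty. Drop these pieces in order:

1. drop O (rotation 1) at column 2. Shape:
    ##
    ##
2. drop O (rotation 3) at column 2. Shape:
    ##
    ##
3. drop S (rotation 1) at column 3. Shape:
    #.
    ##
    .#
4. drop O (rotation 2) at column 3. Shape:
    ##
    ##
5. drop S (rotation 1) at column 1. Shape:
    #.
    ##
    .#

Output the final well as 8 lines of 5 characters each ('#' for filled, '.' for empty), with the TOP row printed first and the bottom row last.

Drop 1: O rot1 at col 2 lands with bottom-row=0; cleared 0 line(s) (total 0); column heights now [0 0 2 2 0], max=2
Drop 2: O rot3 at col 2 lands with bottom-row=2; cleared 0 line(s) (total 0); column heights now [0 0 4 4 0], max=4
Drop 3: S rot1 at col 3 lands with bottom-row=3; cleared 0 line(s) (total 0); column heights now [0 0 4 6 5], max=6
Drop 4: O rot2 at col 3 lands with bottom-row=6; cleared 0 line(s) (total 0); column heights now [0 0 4 8 8], max=8
Drop 5: S rot1 at col 1 lands with bottom-row=4; cleared 0 line(s) (total 0); column heights now [0 7 6 8 8], max=8

Answer: ...##
.#.##
.###.
..###
..###
..##.
..##.
..##.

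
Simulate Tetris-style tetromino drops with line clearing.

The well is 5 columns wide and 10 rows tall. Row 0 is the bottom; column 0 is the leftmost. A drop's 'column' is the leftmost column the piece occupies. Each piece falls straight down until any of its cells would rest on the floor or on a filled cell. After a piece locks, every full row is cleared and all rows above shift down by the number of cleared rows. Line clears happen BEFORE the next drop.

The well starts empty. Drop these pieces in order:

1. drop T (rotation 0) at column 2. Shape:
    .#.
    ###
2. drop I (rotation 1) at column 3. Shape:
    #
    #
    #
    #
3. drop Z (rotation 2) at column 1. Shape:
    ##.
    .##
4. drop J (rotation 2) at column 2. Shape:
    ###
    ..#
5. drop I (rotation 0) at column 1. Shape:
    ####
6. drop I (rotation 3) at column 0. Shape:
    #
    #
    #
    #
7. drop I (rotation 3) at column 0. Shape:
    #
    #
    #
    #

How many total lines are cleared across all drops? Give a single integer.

Answer: 0

Derivation:
Drop 1: T rot0 at col 2 lands with bottom-row=0; cleared 0 line(s) (total 0); column heights now [0 0 1 2 1], max=2
Drop 2: I rot1 at col 3 lands with bottom-row=2; cleared 0 line(s) (total 0); column heights now [0 0 1 6 1], max=6
Drop 3: Z rot2 at col 1 lands with bottom-row=6; cleared 0 line(s) (total 0); column heights now [0 8 8 7 1], max=8
Drop 4: J rot2 at col 2 lands with bottom-row=7; cleared 0 line(s) (total 0); column heights now [0 8 9 9 9], max=9
Drop 5: I rot0 at col 1 lands with bottom-row=9; cleared 0 line(s) (total 0); column heights now [0 10 10 10 10], max=10
Drop 6: I rot3 at col 0 lands with bottom-row=0; cleared 0 line(s) (total 0); column heights now [4 10 10 10 10], max=10
Drop 7: I rot3 at col 0 lands with bottom-row=4; cleared 0 line(s) (total 0); column heights now [8 10 10 10 10], max=10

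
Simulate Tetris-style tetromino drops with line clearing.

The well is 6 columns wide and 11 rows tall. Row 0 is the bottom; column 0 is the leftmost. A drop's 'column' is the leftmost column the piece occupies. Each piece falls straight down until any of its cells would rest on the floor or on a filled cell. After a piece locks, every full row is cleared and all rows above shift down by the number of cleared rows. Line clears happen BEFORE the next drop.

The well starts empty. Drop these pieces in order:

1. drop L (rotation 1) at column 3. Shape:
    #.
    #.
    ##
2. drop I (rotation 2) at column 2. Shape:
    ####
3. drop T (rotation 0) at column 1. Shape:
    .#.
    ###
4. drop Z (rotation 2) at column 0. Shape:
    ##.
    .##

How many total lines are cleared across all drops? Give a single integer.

Answer: 0

Derivation:
Drop 1: L rot1 at col 3 lands with bottom-row=0; cleared 0 line(s) (total 0); column heights now [0 0 0 3 1 0], max=3
Drop 2: I rot2 at col 2 lands with bottom-row=3; cleared 0 line(s) (total 0); column heights now [0 0 4 4 4 4], max=4
Drop 3: T rot0 at col 1 lands with bottom-row=4; cleared 0 line(s) (total 0); column heights now [0 5 6 5 4 4], max=6
Drop 4: Z rot2 at col 0 lands with bottom-row=6; cleared 0 line(s) (total 0); column heights now [8 8 7 5 4 4], max=8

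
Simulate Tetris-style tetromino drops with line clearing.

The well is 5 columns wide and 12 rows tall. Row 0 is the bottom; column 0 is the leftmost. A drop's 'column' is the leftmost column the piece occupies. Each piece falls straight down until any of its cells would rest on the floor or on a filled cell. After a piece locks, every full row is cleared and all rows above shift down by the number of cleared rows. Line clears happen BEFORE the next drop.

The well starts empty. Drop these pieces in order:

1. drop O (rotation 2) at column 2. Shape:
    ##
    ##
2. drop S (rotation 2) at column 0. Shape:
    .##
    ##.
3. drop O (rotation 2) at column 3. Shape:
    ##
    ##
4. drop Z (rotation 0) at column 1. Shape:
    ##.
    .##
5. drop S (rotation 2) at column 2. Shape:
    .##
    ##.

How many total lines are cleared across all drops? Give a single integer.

Drop 1: O rot2 at col 2 lands with bottom-row=0; cleared 0 line(s) (total 0); column heights now [0 0 2 2 0], max=2
Drop 2: S rot2 at col 0 lands with bottom-row=1; cleared 0 line(s) (total 0); column heights now [2 3 3 2 0], max=3
Drop 3: O rot2 at col 3 lands with bottom-row=2; cleared 0 line(s) (total 0); column heights now [2 3 3 4 4], max=4
Drop 4: Z rot0 at col 1 lands with bottom-row=4; cleared 0 line(s) (total 0); column heights now [2 6 6 5 4], max=6
Drop 5: S rot2 at col 2 lands with bottom-row=6; cleared 0 line(s) (total 0); column heights now [2 6 7 8 8], max=8

Answer: 0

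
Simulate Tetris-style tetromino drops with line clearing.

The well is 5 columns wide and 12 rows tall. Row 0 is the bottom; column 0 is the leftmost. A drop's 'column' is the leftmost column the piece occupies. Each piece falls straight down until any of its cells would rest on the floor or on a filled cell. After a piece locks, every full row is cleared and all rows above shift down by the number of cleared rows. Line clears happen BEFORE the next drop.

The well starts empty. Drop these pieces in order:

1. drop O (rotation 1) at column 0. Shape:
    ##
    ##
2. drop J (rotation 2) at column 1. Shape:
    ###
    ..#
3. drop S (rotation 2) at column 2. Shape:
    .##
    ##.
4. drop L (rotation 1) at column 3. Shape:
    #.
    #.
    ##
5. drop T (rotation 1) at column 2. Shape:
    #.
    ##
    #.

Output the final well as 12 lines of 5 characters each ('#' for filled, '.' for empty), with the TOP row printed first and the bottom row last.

Drop 1: O rot1 at col 0 lands with bottom-row=0; cleared 0 line(s) (total 0); column heights now [2 2 0 0 0], max=2
Drop 2: J rot2 at col 1 lands with bottom-row=1; cleared 0 line(s) (total 0); column heights now [2 3 3 3 0], max=3
Drop 3: S rot2 at col 2 lands with bottom-row=3; cleared 0 line(s) (total 0); column heights now [2 3 4 5 5], max=5
Drop 4: L rot1 at col 3 lands with bottom-row=5; cleared 0 line(s) (total 0); column heights now [2 3 4 8 6], max=8
Drop 5: T rot1 at col 2 lands with bottom-row=7; cleared 0 line(s) (total 0); column heights now [2 3 10 9 6], max=10

Answer: .....
.....
..#..
..##.
..##.
...#.
...##
...##
..##.
.###.
##.#.
##...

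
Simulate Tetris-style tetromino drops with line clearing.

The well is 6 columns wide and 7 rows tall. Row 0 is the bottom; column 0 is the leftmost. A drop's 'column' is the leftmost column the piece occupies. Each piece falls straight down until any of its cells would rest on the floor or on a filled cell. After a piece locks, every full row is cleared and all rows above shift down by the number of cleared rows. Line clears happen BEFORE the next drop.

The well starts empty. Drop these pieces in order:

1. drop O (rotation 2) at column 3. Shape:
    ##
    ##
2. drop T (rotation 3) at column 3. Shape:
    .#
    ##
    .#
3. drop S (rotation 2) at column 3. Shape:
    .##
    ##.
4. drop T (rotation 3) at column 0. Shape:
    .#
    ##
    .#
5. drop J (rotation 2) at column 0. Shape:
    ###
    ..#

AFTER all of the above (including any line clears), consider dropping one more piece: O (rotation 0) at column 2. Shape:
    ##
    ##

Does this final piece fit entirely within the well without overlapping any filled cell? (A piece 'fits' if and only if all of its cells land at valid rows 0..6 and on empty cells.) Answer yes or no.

Drop 1: O rot2 at col 3 lands with bottom-row=0; cleared 0 line(s) (total 0); column heights now [0 0 0 2 2 0], max=2
Drop 2: T rot3 at col 3 lands with bottom-row=2; cleared 0 line(s) (total 0); column heights now [0 0 0 4 5 0], max=5
Drop 3: S rot2 at col 3 lands with bottom-row=5; cleared 0 line(s) (total 0); column heights now [0 0 0 6 7 7], max=7
Drop 4: T rot3 at col 0 lands with bottom-row=0; cleared 0 line(s) (total 0); column heights now [2 3 0 6 7 7], max=7
Drop 5: J rot2 at col 0 lands with bottom-row=2; cleared 0 line(s) (total 0); column heights now [4 4 4 6 7 7], max=7
Test piece O rot0 at col 2 (width 2): heights before test = [4 4 4 6 7 7]; fits = False

Answer: no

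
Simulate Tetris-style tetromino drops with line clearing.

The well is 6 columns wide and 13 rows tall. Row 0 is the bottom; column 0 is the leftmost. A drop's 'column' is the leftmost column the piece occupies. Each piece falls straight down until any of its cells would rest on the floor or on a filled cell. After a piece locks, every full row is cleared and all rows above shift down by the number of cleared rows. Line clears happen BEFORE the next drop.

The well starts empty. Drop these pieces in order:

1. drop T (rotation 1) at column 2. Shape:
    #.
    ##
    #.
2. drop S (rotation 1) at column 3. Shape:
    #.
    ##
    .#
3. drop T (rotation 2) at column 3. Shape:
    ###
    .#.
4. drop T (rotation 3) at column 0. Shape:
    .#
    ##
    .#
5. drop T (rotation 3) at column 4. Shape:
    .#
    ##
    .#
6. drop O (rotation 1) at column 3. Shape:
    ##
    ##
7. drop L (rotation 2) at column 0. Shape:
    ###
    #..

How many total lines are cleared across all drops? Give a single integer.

Drop 1: T rot1 at col 2 lands with bottom-row=0; cleared 0 line(s) (total 0); column heights now [0 0 3 2 0 0], max=3
Drop 2: S rot1 at col 3 lands with bottom-row=1; cleared 0 line(s) (total 0); column heights now [0 0 3 4 3 0], max=4
Drop 3: T rot2 at col 3 lands with bottom-row=3; cleared 0 line(s) (total 0); column heights now [0 0 3 5 5 5], max=5
Drop 4: T rot3 at col 0 lands with bottom-row=0; cleared 0 line(s) (total 0); column heights now [2 3 3 5 5 5], max=5
Drop 5: T rot3 at col 4 lands with bottom-row=5; cleared 0 line(s) (total 0); column heights now [2 3 3 5 7 8], max=8
Drop 6: O rot1 at col 3 lands with bottom-row=7; cleared 0 line(s) (total 0); column heights now [2 3 3 9 9 8], max=9
Drop 7: L rot2 at col 0 lands with bottom-row=2; cleared 0 line(s) (total 0); column heights now [4 4 4 9 9 8], max=9

Answer: 0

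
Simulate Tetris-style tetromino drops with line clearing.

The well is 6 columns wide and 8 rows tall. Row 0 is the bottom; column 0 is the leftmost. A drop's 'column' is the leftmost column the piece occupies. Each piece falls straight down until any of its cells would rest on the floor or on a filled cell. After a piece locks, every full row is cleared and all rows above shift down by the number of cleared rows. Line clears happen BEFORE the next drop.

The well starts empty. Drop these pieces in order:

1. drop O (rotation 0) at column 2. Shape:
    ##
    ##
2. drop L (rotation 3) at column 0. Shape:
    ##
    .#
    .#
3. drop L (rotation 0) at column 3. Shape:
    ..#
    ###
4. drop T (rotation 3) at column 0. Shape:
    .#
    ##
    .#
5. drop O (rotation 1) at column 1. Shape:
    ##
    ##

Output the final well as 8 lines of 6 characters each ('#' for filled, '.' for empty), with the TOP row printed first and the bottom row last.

Answer: .##...
.##...
.#....
##....
.#...#
##.###
.###..
.###..

Derivation:
Drop 1: O rot0 at col 2 lands with bottom-row=0; cleared 0 line(s) (total 0); column heights now [0 0 2 2 0 0], max=2
Drop 2: L rot3 at col 0 lands with bottom-row=0; cleared 0 line(s) (total 0); column heights now [3 3 2 2 0 0], max=3
Drop 3: L rot0 at col 3 lands with bottom-row=2; cleared 0 line(s) (total 0); column heights now [3 3 2 3 3 4], max=4
Drop 4: T rot3 at col 0 lands with bottom-row=3; cleared 0 line(s) (total 0); column heights now [5 6 2 3 3 4], max=6
Drop 5: O rot1 at col 1 lands with bottom-row=6; cleared 0 line(s) (total 0); column heights now [5 8 8 3 3 4], max=8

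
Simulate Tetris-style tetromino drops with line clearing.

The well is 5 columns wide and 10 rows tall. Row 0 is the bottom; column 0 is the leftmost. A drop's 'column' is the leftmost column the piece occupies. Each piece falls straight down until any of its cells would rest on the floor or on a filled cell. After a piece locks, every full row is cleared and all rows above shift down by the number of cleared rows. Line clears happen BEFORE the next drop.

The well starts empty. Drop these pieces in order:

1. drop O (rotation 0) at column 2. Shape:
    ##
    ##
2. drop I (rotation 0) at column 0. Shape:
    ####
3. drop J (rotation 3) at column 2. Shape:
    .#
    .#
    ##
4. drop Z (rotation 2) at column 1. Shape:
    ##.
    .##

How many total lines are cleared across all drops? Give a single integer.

Answer: 0

Derivation:
Drop 1: O rot0 at col 2 lands with bottom-row=0; cleared 0 line(s) (total 0); column heights now [0 0 2 2 0], max=2
Drop 2: I rot0 at col 0 lands with bottom-row=2; cleared 0 line(s) (total 0); column heights now [3 3 3 3 0], max=3
Drop 3: J rot3 at col 2 lands with bottom-row=3; cleared 0 line(s) (total 0); column heights now [3 3 4 6 0], max=6
Drop 4: Z rot2 at col 1 lands with bottom-row=6; cleared 0 line(s) (total 0); column heights now [3 8 8 7 0], max=8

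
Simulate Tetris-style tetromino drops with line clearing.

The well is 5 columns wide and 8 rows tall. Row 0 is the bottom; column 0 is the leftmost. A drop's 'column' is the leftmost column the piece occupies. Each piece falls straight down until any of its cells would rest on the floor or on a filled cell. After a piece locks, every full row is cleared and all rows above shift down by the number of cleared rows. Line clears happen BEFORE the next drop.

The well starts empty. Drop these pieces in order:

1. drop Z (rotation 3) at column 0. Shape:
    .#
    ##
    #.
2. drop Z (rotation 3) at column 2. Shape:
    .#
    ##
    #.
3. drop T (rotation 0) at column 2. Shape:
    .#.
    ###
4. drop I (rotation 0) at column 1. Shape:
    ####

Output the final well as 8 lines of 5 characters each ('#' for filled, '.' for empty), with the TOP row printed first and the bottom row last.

Answer: .....
.....
.####
...#.
..###
.#.#.
####.
#.#..

Derivation:
Drop 1: Z rot3 at col 0 lands with bottom-row=0; cleared 0 line(s) (total 0); column heights now [2 3 0 0 0], max=3
Drop 2: Z rot3 at col 2 lands with bottom-row=0; cleared 0 line(s) (total 0); column heights now [2 3 2 3 0], max=3
Drop 3: T rot0 at col 2 lands with bottom-row=3; cleared 0 line(s) (total 0); column heights now [2 3 4 5 4], max=5
Drop 4: I rot0 at col 1 lands with bottom-row=5; cleared 0 line(s) (total 0); column heights now [2 6 6 6 6], max=6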